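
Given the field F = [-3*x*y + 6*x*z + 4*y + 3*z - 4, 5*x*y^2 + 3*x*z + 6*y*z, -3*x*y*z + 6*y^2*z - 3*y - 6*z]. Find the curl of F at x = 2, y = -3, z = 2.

(-75, -3, 53)

(∇×F)₁ = ∂F₃/∂y − ∂F₂/∂z = -3*x*z - 3*x + 12*y*z - 6*y - 3
(∇×F)₂ = ∂F₁/∂z − ∂F₃/∂x = 6*x + 3*y*z + 3
(∇×F)₃ = ∂F₂/∂x − ∂F₁/∂y = 3*x + 5*y^2 + 3*z - 4
∇×F = (-3*x*z - 3*x + 12*y*z - 6*y - 3, 6*x + 3*y*z + 3, 3*x + 5*y^2 + 3*z - 4)
At (2, -3, 2): (-75, -3, 53).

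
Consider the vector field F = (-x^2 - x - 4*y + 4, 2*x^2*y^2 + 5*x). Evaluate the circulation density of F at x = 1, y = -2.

25

∂F₂/∂x = 4*x*y^2 + 5
∂F₁/∂y = -4
Scalar curl = 4*x*y^2 + 9
At (1, -2): 25.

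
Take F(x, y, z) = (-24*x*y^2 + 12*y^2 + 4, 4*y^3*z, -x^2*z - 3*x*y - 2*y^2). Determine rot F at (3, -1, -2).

(-1, -15, -120)

(∇×F)₁ = ∂F₃/∂y − ∂F₂/∂z = -3*x - 4*y^3 - 4*y
(∇×F)₂ = ∂F₁/∂z − ∂F₃/∂x = 2*x*z + 3*y
(∇×F)₃ = ∂F₂/∂x − ∂F₁/∂y = 48*x*y - 24*y
∇×F = (-3*x - 4*y^3 - 4*y, 2*x*z + 3*y, 48*x*y - 24*y)
At (3, -1, -2): (-1, -15, -120).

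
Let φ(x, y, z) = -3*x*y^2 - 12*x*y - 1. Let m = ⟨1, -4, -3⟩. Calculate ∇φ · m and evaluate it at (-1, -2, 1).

12

∂φ/∂x = -3*y^2 - 12*y
∂φ/∂y = -6*x*y - 12*x
∂φ/∂z = 0
∇φ at (-1, -2, 1) = (12, 0, 0)
∇φ · m = (12)(1) + (0)(-4) + (0)(-3) = 12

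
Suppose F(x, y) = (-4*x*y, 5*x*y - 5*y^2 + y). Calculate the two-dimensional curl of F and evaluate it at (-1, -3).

-19

∂F₂/∂x = 5*y
∂F₁/∂y = -4*x
Scalar curl = 4*x + 5*y
At (-1, -3): -19.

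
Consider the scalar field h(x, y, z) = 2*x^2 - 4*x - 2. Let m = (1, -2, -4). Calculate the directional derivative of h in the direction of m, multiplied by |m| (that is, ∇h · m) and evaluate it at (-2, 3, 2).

-12

∂h/∂x = 4*x - 4
∂h/∂y = 0
∂h/∂z = 0
∇h at (-2, 3, 2) = (-12, 0, 0)
∇h · m = (-12)(1) + (0)(-2) + (0)(-4) = -12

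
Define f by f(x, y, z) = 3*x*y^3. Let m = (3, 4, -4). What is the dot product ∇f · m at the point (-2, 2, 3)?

-216

∂f/∂x = 3*y^3
∂f/∂y = 9*x*y^2
∂f/∂z = 0
∇f at (-2, 2, 3) = (24, -72, 0)
∇f · m = (24)(3) + (-72)(4) + (0)(-4) = -216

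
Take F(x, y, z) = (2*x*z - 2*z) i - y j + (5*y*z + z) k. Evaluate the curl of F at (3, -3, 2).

(10, 4, 0)

(∇×F)₁ = ∂F₃/∂y − ∂F₂/∂z = 5*z
(∇×F)₂ = ∂F₁/∂z − ∂F₃/∂x = 2*x - 2
(∇×F)₃ = ∂F₂/∂x − ∂F₁/∂y = 0
∇×F = (5*z, 2*x - 2, 0)
At (3, -3, 2): (10, 4, 0).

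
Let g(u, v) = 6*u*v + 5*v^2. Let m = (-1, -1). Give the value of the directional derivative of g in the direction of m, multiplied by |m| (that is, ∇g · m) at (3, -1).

∂g/∂u = 6*v
∂g/∂v = 6*u + 10*v
∇g at (3, -1) = (-6, 8)
∇g · m = (-6)(-1) + (8)(-1) = -2

-2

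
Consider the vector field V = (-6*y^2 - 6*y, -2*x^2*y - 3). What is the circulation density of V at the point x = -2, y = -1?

-14

∂V₂/∂x = -4*x*y
∂V₁/∂y = -12*y - 6
Scalar curl = -4*x*y + 12*y + 6
At (-2, -1): -14.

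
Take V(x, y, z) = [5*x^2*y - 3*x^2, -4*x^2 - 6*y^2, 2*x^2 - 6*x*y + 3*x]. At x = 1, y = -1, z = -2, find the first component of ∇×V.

(∇×V)_1 = ∂V₃/∂y − ∂V₂/∂z
= -6*x − (0)
= -6*x
At (1, -1, -2): -6.

-6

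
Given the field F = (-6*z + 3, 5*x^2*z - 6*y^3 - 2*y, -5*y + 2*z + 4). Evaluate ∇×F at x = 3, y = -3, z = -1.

(-50, -6, -30)

(∇×F)₁ = ∂F₃/∂y − ∂F₂/∂z = -5*x^2 - 5
(∇×F)₂ = ∂F₁/∂z − ∂F₃/∂x = -6
(∇×F)₃ = ∂F₂/∂x − ∂F₁/∂y = 10*x*z
∇×F = (-5*x^2 - 5, -6, 10*x*z)
At (3, -3, -1): (-50, -6, -30).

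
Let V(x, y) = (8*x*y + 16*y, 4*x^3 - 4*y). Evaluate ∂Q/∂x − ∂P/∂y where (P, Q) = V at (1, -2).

-12

∂V₂/∂x = 12*x^2
∂V₁/∂y = 8*x + 16
Scalar curl = 12*x^2 - 8*x - 16
At (1, -2): -12.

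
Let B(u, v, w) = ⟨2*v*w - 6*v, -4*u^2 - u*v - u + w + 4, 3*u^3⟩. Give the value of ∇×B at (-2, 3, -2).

(∇×B)₁ = ∂B₃/∂v − ∂B₂/∂w = -1
(∇×B)₂ = ∂B₁/∂w − ∂B₃/∂u = -9*u^2 + 2*v
(∇×B)₃ = ∂B₂/∂u − ∂B₁/∂v = -8*u - v - 2*w + 5
∇×B = (-1, -9*u^2 + 2*v, -8*u - v - 2*w + 5)
At (-2, 3, -2): (-1, -30, 22).

(-1, -30, 22)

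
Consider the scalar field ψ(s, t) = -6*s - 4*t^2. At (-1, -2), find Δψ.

∂²ψ/∂s² = 0
∂²ψ/∂t² = -8
∇²ψ = -8
At (-1, -2): -8.

-8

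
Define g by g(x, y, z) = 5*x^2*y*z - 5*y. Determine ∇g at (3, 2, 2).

(120, 85, 90)

∂g/∂x = 10*x*y*z
∂g/∂y = 5*x^2*z - 5
∂g/∂z = 5*x^2*y
∇g = (10*x*y*z, 5*x^2*z - 5, 5*x^2*y)
At (3, 2, 2): (120, 85, 90).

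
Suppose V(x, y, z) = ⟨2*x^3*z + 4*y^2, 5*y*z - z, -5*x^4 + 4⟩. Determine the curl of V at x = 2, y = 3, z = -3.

(∇×V)₁ = ∂V₃/∂y − ∂V₂/∂z = -5*y + 1
(∇×V)₂ = ∂V₁/∂z − ∂V₃/∂x = 22*x^3
(∇×V)₃ = ∂V₂/∂x − ∂V₁/∂y = -8*y
∇×V = (-5*y + 1, 22*x^3, -8*y)
At (2, 3, -3): (-14, 176, -24).

(-14, 176, -24)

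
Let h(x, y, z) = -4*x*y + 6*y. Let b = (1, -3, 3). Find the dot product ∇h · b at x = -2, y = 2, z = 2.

-50

∂h/∂x = -4*y
∂h/∂y = -4*x + 6
∂h/∂z = 0
∇h at (-2, 2, 2) = (-8, 14, 0)
∇h · b = (-8)(1) + (14)(-3) + (0)(3) = -50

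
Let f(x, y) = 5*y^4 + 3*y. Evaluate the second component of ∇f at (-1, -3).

(∇f)_2 = ∂f/∂y = 20*y^3 + 3
At (-1, -3): -537.

-537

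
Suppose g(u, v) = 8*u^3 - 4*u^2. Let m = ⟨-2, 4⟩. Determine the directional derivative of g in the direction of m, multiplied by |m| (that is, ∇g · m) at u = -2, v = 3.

∂g/∂u = 24*u^2 - 8*u
∂g/∂v = 0
∇g at (-2, 3) = (112, 0)
∇g · m = (112)(-2) + (0)(4) = -224

-224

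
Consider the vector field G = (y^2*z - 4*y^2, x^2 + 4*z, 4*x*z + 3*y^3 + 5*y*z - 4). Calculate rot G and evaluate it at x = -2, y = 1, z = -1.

(∇×G)₁ = ∂G₃/∂y − ∂G₂/∂z = 9*y^2 + 5*z - 4
(∇×G)₂ = ∂G₁/∂z − ∂G₃/∂x = y^2 - 4*z
(∇×G)₃ = ∂G₂/∂x − ∂G₁/∂y = 2*x - 2*y*z + 8*y
∇×G = (9*y^2 + 5*z - 4, y^2 - 4*z, 2*x - 2*y*z + 8*y)
At (-2, 1, -1): (0, 5, 6).

(0, 5, 6)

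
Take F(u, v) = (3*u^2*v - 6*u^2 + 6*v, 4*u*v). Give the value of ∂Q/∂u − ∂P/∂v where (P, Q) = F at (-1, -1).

∂F₂/∂u = 4*v
∂F₁/∂v = 3*u^2 + 6
Scalar curl = -3*u^2 + 4*v - 6
At (-1, -1): -13.

-13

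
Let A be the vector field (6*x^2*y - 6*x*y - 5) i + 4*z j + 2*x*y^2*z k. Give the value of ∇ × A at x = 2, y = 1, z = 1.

(4, -2, -12)

(∇×A)₁ = ∂A₃/∂y − ∂A₂/∂z = 4*x*y*z - 4
(∇×A)₂ = ∂A₁/∂z − ∂A₃/∂x = -2*y^2*z
(∇×A)₃ = ∂A₂/∂x − ∂A₁/∂y = -6*x^2 + 6*x
∇×A = (4*x*y*z - 4, -2*y^2*z, -6*x^2 + 6*x)
At (2, 1, 1): (4, -2, -12).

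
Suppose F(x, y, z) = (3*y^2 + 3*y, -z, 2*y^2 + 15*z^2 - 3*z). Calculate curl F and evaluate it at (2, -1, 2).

(-3, 0, 3)

(∇×F)₁ = ∂F₃/∂y − ∂F₂/∂z = 4*y + 1
(∇×F)₂ = ∂F₁/∂z − ∂F₃/∂x = 0
(∇×F)₃ = ∂F₂/∂x − ∂F₁/∂y = -6*y - 3
∇×F = (4*y + 1, 0, -6*y - 3)
At (2, -1, 2): (-3, 0, 3).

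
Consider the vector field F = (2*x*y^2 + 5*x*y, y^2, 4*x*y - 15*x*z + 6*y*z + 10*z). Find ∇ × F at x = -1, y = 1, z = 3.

(∇×F)₁ = ∂F₃/∂y − ∂F₂/∂z = 4*x + 6*z
(∇×F)₂ = ∂F₁/∂z − ∂F₃/∂x = -4*y + 15*z
(∇×F)₃ = ∂F₂/∂x − ∂F₁/∂y = -4*x*y - 5*x
∇×F = (4*x + 6*z, -4*y + 15*z, -4*x*y - 5*x)
At (-1, 1, 3): (14, 41, 9).

(14, 41, 9)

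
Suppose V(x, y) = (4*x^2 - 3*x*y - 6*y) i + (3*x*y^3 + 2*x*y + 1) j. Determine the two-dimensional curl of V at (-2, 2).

28

∂V₂/∂x = 3*y^3 + 2*y
∂V₁/∂y = -3*x - 6
Scalar curl = 3*x + 3*y^3 + 2*y + 6
At (-2, 2): 28.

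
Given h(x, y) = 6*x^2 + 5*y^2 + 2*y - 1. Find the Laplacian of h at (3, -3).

∂²h/∂x² = 12
∂²h/∂y² = 10
∇²h = 22
At (3, -3): 22.

22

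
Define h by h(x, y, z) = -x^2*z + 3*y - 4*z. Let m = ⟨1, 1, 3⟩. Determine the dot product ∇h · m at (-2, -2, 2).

∂h/∂x = -2*x*z
∂h/∂y = 3
∂h/∂z = -x^2 - 4
∇h at (-2, -2, 2) = (8, 3, -8)
∇h · m = (8)(1) + (3)(1) + (-8)(3) = -13

-13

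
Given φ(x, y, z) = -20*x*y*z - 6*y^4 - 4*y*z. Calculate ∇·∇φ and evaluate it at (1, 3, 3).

-648

∂²φ/∂x² = 0
∂²φ/∂y² = -72*y^2
∂²φ/∂z² = 0
∇²φ = -72*y^2
At (1, 3, 3): -648.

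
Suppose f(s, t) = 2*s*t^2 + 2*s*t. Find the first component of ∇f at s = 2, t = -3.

12

(∇f)_1 = ∂f/∂s = 2*t^2 + 2*t
At (2, -3): 12.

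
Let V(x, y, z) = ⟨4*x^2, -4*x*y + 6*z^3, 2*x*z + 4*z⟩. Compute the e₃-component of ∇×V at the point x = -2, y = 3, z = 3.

-12

(∇×V)_3 = ∂V₂/∂x − ∂V₁/∂y
= -4*y − (0)
= -4*y
At (-2, 3, 3): -12.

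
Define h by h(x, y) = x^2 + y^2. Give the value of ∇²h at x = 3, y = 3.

∂²h/∂x² = 2
∂²h/∂y² = 2
∇²h = 4
At (3, 3): 4.

4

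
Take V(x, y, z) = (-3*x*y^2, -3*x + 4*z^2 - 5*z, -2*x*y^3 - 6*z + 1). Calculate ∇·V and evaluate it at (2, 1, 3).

-9

∂V₁/∂x = -3*y^2
∂V₂/∂y = 0
∂V₃/∂z = -6
∇·V = -3*y^2 - 6
At (2, 1, 3): -9.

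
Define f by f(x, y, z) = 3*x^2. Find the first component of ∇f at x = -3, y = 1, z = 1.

(∇f)_1 = ∂f/∂x = 6*x
At (-3, 1, 1): -18.

-18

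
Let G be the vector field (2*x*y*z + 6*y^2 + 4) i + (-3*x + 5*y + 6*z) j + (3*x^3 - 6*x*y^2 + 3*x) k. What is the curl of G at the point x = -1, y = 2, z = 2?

(18, 8, -23)

(∇×G)₁ = ∂G₃/∂y − ∂G₂/∂z = -12*x*y - 6
(∇×G)₂ = ∂G₁/∂z − ∂G₃/∂x = -9*x^2 + 2*x*y + 6*y^2 - 3
(∇×G)₃ = ∂G₂/∂x − ∂G₁/∂y = -2*x*z - 12*y - 3
∇×G = (-12*x*y - 6, -9*x^2 + 2*x*y + 6*y^2 - 3, -2*x*z - 12*y - 3)
At (-1, 2, 2): (18, 8, -23).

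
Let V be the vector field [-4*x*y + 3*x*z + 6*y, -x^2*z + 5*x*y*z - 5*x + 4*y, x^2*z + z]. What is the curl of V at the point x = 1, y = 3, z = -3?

(-14, 9, -46)

(∇×V)₁ = ∂V₃/∂y − ∂V₂/∂z = x^2 - 5*x*y
(∇×V)₂ = ∂V₁/∂z − ∂V₃/∂x = -2*x*z + 3*x
(∇×V)₃ = ∂V₂/∂x − ∂V₁/∂y = -2*x*z + 4*x + 5*y*z - 11
∇×V = (x^2 - 5*x*y, -2*x*z + 3*x, -2*x*z + 4*x + 5*y*z - 11)
At (1, 3, -3): (-14, 9, -46).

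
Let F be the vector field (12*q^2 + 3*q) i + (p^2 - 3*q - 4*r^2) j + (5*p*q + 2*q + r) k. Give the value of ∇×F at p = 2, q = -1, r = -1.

(∇×F)₁ = ∂F₃/∂q − ∂F₂/∂r = 5*p + 8*r + 2
(∇×F)₂ = ∂F₁/∂r − ∂F₃/∂p = -5*q
(∇×F)₃ = ∂F₂/∂p − ∂F₁/∂q = 2*p - 24*q - 3
∇×F = (5*p + 8*r + 2, -5*q, 2*p - 24*q - 3)
At (2, -1, -1): (4, 5, 25).

(4, 5, 25)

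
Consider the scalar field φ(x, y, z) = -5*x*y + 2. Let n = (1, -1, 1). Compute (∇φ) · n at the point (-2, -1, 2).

∂φ/∂x = -5*y
∂φ/∂y = -5*x
∂φ/∂z = 0
∇φ at (-2, -1, 2) = (5, 10, 0)
∇φ · n = (5)(1) + (10)(-1) + (0)(1) = -5

-5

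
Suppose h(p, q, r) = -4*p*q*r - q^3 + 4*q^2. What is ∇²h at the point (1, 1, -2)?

2

∂²h/∂p² = 0
∂²h/∂q² = 2*(-3*q + 4)
∂²h/∂r² = 0
∇²h = -6*q + 8
At (1, 1, -2): 2.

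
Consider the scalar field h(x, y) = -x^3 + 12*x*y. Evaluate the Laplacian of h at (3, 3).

-18

∂²h/∂x² = -6*x
∂²h/∂y² = 0
∇²h = -6*x
At (3, 3): -18.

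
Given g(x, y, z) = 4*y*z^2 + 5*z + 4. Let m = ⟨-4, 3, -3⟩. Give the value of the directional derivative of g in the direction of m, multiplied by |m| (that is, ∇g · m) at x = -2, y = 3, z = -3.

∂g/∂x = 0
∂g/∂y = 4*z^2
∂g/∂z = 8*y*z + 5
∇g at (-2, 3, -3) = (0, 36, -67)
∇g · m = (0)(-4) + (36)(3) + (-67)(-3) = 309

309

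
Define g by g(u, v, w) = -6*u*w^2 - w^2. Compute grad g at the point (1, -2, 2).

∂g/∂u = -6*w^2
∂g/∂v = 0
∂g/∂w = -12*u*w - 2*w
∇g = (-6*w^2, 0, -12*u*w - 2*w)
At (1, -2, 2): (-24, 0, -28).

(-24, 0, -28)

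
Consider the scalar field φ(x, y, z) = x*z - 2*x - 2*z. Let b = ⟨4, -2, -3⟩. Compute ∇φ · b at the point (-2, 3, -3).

-8

∂φ/∂x = z - 2
∂φ/∂y = 0
∂φ/∂z = x - 2
∇φ at (-2, 3, -3) = (-5, 0, -4)
∇φ · b = (-5)(4) + (0)(-2) + (-4)(-3) = -8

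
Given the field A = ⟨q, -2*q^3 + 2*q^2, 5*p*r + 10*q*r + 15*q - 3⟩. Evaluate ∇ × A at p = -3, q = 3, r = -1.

(∇×A)₁ = ∂A₃/∂q − ∂A₂/∂r = 10*r + 15
(∇×A)₂ = ∂A₁/∂r − ∂A₃/∂p = -5*r
(∇×A)₃ = ∂A₂/∂p − ∂A₁/∂q = -1
∇×A = (10*r + 15, -5*r, -1)
At (-3, 3, -1): (5, 5, -1).

(5, 5, -1)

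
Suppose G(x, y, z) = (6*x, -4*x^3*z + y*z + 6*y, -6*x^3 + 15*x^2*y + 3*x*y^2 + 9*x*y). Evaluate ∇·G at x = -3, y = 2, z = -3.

∂G₁/∂x = 6
∂G₂/∂y = z + 6
∂G₃/∂z = 0
∇·G = z + 12
At (-3, 2, -3): 9.

9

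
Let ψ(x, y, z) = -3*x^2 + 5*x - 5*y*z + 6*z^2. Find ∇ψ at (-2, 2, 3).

∂ψ/∂x = -6*x + 5
∂ψ/∂y = -5*z
∂ψ/∂z = -5*y + 12*z
∇ψ = (-6*x + 5, -5*z, -5*y + 12*z)
At (-2, 2, 3): (17, -15, 26).

(17, -15, 26)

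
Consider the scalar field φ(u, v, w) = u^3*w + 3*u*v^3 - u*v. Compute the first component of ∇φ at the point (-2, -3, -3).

-114

(∇φ)_1 = ∂φ/∂u = 3*u^2*w + 3*v^3 - v
At (-2, -3, -3): -114.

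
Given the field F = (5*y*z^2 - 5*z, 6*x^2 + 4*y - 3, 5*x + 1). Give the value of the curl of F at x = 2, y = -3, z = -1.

(0, 20, 19)

(∇×F)₁ = ∂F₃/∂y − ∂F₂/∂z = 0
(∇×F)₂ = ∂F₁/∂z − ∂F₃/∂x = 10*y*z - 10
(∇×F)₃ = ∂F₂/∂x − ∂F₁/∂y = 12*x - 5*z^2
∇×F = (0, 10*y*z - 10, 12*x - 5*z^2)
At (2, -3, -1): (0, 20, 19).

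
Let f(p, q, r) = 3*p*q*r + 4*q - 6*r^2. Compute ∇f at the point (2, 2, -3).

∂f/∂p = 3*q*r
∂f/∂q = 3*p*r + 4
∂f/∂r = 3*p*q - 12*r
∇f = (3*q*r, 3*p*r + 4, 3*p*q - 12*r)
At (2, 2, -3): (-18, -14, 48).

(-18, -14, 48)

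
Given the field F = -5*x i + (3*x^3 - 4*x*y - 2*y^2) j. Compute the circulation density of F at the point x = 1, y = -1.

13

∂F₂/∂x = 9*x^2 - 4*y
∂F₁/∂y = 0
Scalar curl = 9*x^2 - 4*y
At (1, -1): 13.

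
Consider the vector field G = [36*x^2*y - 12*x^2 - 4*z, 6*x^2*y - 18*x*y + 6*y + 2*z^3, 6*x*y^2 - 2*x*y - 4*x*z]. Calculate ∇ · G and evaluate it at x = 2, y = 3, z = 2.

370

∂G₁/∂x = 72*x*y - 24*x
∂G₂/∂y = 6*x^2 - 18*x + 6
∂G₃/∂z = -4*x
∇·G = 6*x^2 + 72*x*y - 46*x + 6
At (2, 3, 2): 370.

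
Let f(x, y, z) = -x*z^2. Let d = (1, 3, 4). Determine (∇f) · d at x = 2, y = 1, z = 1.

-17

∂f/∂x = -z^2
∂f/∂y = 0
∂f/∂z = -2*x*z
∇f at (2, 1, 1) = (-1, 0, -4)
∇f · d = (-1)(1) + (0)(3) + (-4)(4) = -17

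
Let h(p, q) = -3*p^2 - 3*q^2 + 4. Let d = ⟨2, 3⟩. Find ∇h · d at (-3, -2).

72

∂h/∂p = -6*p
∂h/∂q = -6*q
∇h at (-3, -2) = (18, 12)
∇h · d = (18)(2) + (12)(3) = 72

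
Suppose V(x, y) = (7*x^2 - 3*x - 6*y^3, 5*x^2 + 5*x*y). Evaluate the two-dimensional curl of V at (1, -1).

23

∂V₂/∂x = 10*x + 5*y
∂V₁/∂y = -18*y^2
Scalar curl = 10*x + 18*y^2 + 5*y
At (1, -1): 23.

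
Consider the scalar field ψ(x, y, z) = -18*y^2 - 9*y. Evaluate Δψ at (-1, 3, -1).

∂²ψ/∂x² = 0
∂²ψ/∂y² = -36
∂²ψ/∂z² = 0
∇²ψ = -36
At (-1, 3, -1): -36.

-36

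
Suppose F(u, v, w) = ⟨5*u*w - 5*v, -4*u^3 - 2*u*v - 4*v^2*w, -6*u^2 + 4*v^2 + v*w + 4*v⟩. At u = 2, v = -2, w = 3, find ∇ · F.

57

∂F₁/∂u = 5*w
∂F₂/∂v = -2*u - 8*v*w
∂F₃/∂w = v
∇·F = -2*u - 8*v*w + v + 5*w
At (2, -2, 3): 57.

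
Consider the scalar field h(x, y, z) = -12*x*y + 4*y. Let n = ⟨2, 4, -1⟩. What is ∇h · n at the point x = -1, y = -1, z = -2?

∂h/∂x = -12*y
∂h/∂y = -12*x + 4
∂h/∂z = 0
∇h at (-1, -1, -2) = (12, 16, 0)
∇h · n = (12)(2) + (16)(4) + (0)(-1) = 88

88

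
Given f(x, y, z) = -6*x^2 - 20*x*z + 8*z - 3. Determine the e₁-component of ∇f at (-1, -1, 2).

(∇f)_1 = ∂f/∂x = -12*x - 20*z
At (-1, -1, 2): -28.

-28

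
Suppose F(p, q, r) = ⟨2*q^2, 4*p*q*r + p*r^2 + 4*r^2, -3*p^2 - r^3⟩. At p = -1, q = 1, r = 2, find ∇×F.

(-8, -6, 8)

(∇×F)₁ = ∂F₃/∂q − ∂F₂/∂r = -4*p*q - 2*p*r - 8*r
(∇×F)₂ = ∂F₁/∂r − ∂F₃/∂p = 6*p
(∇×F)₃ = ∂F₂/∂p − ∂F₁/∂q = 4*q*r - 4*q + r^2
∇×F = (-4*p*q - 2*p*r - 8*r, 6*p, 4*q*r - 4*q + r^2)
At (-1, 1, 2): (-8, -6, 8).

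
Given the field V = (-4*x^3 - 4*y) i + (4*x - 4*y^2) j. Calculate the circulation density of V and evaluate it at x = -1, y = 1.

∂V₂/∂x = 4
∂V₁/∂y = -4
Scalar curl = 8
At (-1, 1): 8.

8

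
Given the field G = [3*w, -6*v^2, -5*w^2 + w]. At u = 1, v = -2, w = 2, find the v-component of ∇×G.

3

(∇×G)_2 = ∂G₁/∂w − ∂G₃/∂u
= 3 − (0)
= 3
At (1, -2, 2): 3.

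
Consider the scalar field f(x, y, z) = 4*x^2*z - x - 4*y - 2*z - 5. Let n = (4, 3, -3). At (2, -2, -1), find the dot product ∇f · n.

∂f/∂x = 8*x*z - 1
∂f/∂y = -4
∂f/∂z = 4*x^2 - 2
∇f at (2, -2, -1) = (-17, -4, 14)
∇f · n = (-17)(4) + (-4)(3) + (14)(-3) = -122

-122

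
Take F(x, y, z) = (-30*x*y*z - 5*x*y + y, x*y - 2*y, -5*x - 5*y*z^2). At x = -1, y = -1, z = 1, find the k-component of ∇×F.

(∇×F)_3 = ∂F₂/∂x − ∂F₁/∂y
= y − (-30*x*z - 5*x + 1)
= 30*x*z + 5*x + y - 1
At (-1, -1, 1): -37.

-37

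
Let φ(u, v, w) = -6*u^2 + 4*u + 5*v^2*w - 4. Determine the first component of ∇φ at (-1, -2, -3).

16

(∇φ)_1 = ∂φ/∂u = -12*u + 4
At (-1, -2, -3): 16.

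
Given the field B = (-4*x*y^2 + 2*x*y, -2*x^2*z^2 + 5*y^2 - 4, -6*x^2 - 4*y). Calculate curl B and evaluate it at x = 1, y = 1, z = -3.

(∇×B)₁ = ∂B₃/∂y − ∂B₂/∂z = 4*x^2*z - 4
(∇×B)₂ = ∂B₁/∂z − ∂B₃/∂x = 12*x
(∇×B)₃ = ∂B₂/∂x − ∂B₁/∂y = 8*x*y - 4*x*z^2 - 2*x
∇×B = (4*x^2*z - 4, 12*x, 8*x*y - 4*x*z^2 - 2*x)
At (1, 1, -3): (-16, 12, -30).

(-16, 12, -30)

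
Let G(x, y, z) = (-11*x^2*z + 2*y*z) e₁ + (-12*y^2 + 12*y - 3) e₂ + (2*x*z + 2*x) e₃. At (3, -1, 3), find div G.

-156

∂G₁/∂x = -22*x*z
∂G₂/∂y = -24*y + 12
∂G₃/∂z = 2*x
∇·G = -22*x*z + 2*x - 24*y + 12
At (3, -1, 3): -156.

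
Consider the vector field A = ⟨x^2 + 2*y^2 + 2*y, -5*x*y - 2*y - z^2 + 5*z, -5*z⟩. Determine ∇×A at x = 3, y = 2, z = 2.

(∇×A)₁ = ∂A₃/∂y − ∂A₂/∂z = 2*z - 5
(∇×A)₂ = ∂A₁/∂z − ∂A₃/∂x = 0
(∇×A)₃ = ∂A₂/∂x − ∂A₁/∂y = -9*y - 2
∇×A = (2*z - 5, 0, -9*y - 2)
At (3, 2, 2): (-1, 0, -20).

(-1, 0, -20)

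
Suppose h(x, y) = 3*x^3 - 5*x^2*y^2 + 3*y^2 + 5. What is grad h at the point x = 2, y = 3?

∂h/∂x = 9*x^2 - 10*x*y^2
∂h/∂y = -10*x^2*y + 6*y
∇h = (9*x^2 - 10*x*y^2, -10*x^2*y + 6*y)
At (2, 3): (-144, -102).

(-144, -102)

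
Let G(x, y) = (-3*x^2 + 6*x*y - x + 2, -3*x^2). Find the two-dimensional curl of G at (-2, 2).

24

∂G₂/∂x = -6*x
∂G₁/∂y = 6*x
Scalar curl = -12*x
At (-2, 2): 24.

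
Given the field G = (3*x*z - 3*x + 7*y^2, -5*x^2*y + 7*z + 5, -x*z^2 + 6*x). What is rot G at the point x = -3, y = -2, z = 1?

(∇×G)₁ = ∂G₃/∂y − ∂G₂/∂z = -7
(∇×G)₂ = ∂G₁/∂z − ∂G₃/∂x = 3*x + z^2 - 6
(∇×G)₃ = ∂G₂/∂x − ∂G₁/∂y = -10*x*y - 14*y
∇×G = (-7, 3*x + z^2 - 6, -10*x*y - 14*y)
At (-3, -2, 1): (-7, -14, -32).

(-7, -14, -32)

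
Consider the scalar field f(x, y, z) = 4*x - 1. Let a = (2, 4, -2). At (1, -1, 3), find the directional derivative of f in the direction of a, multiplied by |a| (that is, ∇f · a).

8

∂f/∂x = 4
∂f/∂y = 0
∂f/∂z = 0
∇f at (1, -1, 3) = (4, 0, 0)
∇f · a = (4)(2) + (0)(4) + (0)(-2) = 8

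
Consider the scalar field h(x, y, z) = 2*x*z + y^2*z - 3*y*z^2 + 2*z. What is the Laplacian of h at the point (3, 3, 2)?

-14

∂²h/∂x² = 0
∂²h/∂y² = 2*z
∂²h/∂z² = -6*y
∇²h = -6*y + 2*z
At (3, 3, 2): -14.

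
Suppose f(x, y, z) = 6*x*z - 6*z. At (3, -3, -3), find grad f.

∂f/∂x = 6*z
∂f/∂y = 0
∂f/∂z = 6*x - 6
∇f = (6*z, 0, 6*x - 6)
At (3, -3, -3): (-18, 0, 12).

(-18, 0, 12)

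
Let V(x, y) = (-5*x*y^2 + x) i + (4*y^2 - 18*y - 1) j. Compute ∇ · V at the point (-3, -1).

-30

∂V₁/∂x = -5*y^2 + 1
∂V₂/∂y = 8*y - 18
∇·V = -5*y^2 + 8*y - 17
At (-3, -1): -30.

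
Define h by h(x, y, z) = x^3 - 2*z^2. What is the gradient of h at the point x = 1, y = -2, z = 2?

(3, 0, -8)

∂h/∂x = 3*x^2
∂h/∂y = 0
∂h/∂z = -4*z
∇h = (3*x^2, 0, -4*z)
At (1, -2, 2): (3, 0, -8).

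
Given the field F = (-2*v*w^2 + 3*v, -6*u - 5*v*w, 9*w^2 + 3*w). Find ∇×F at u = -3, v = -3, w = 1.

(∇×F)₁ = ∂F₃/∂v − ∂F₂/∂w = 5*v
(∇×F)₂ = ∂F₁/∂w − ∂F₃/∂u = -4*v*w
(∇×F)₃ = ∂F₂/∂u − ∂F₁/∂v = 2*w^2 - 9
∇×F = (5*v, -4*v*w, 2*w^2 - 9)
At (-3, -3, 1): (-15, 12, -7).

(-15, 12, -7)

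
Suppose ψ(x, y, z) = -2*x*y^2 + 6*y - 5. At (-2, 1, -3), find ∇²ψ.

8

∂²ψ/∂x² = 0
∂²ψ/∂y² = -4*x
∂²ψ/∂z² = 0
∇²ψ = -4*x
At (-2, 1, -3): 8.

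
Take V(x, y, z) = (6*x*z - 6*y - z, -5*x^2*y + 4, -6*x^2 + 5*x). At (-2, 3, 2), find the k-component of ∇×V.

66

(∇×V)_3 = ∂V₂/∂x − ∂V₁/∂y
= -10*x*y − (-6)
= -10*x*y + 6
At (-2, 3, 2): 66.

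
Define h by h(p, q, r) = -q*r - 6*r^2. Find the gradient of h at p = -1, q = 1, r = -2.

∂h/∂p = 0
∂h/∂q = -r
∂h/∂r = -q - 12*r
∇h = (0, -r, -q - 12*r)
At (-1, 1, -2): (0, 2, 23).

(0, 2, 23)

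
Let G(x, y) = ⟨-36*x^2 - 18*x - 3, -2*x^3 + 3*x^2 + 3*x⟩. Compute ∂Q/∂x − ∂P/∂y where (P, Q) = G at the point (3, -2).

∂G₂/∂x = -6*x^2 + 6*x + 3
∂G₁/∂y = 0
Scalar curl = -6*x^2 + 6*x + 3
At (3, -2): -33.

-33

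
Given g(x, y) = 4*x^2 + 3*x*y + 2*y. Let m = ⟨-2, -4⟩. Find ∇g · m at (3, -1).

-86

∂g/∂x = 8*x + 3*y
∂g/∂y = 3*x + 2
∇g at (3, -1) = (21, 11)
∇g · m = (21)(-2) + (11)(-4) = -86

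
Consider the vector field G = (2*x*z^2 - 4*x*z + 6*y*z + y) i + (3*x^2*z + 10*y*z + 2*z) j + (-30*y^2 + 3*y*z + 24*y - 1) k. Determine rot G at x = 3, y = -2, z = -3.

(∇×G)₁ = ∂G₃/∂y − ∂G₂/∂z = -3*x^2 - 70*y + 3*z + 22
(∇×G)₂ = ∂G₁/∂z − ∂G₃/∂x = 4*x*z - 4*x + 6*y
(∇×G)₃ = ∂G₂/∂x − ∂G₁/∂y = 6*x*z - 6*z - 1
∇×G = (-3*x^2 - 70*y + 3*z + 22, 4*x*z - 4*x + 6*y, 6*x*z - 6*z - 1)
At (3, -2, -3): (126, -60, -37).

(126, -60, -37)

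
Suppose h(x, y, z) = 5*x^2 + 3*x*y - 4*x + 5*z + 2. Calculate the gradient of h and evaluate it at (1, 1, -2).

(9, 3, 5)

∂h/∂x = 10*x + 3*y - 4
∂h/∂y = 3*x
∂h/∂z = 5
∇h = (10*x + 3*y - 4, 3*x, 5)
At (1, 1, -2): (9, 3, 5).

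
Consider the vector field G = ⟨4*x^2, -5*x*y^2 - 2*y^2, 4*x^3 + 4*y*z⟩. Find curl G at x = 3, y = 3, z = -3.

(-12, -108, -45)

(∇×G)₁ = ∂G₃/∂y − ∂G₂/∂z = 4*z
(∇×G)₂ = ∂G₁/∂z − ∂G₃/∂x = -12*x^2
(∇×G)₃ = ∂G₂/∂x − ∂G₁/∂y = -5*y^2
∇×G = (4*z, -12*x^2, -5*y^2)
At (3, 3, -3): (-12, -108, -45).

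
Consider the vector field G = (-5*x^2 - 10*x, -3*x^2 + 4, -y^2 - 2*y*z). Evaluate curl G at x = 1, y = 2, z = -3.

(2, 0, -6)

(∇×G)₁ = ∂G₃/∂y − ∂G₂/∂z = -2*y - 2*z
(∇×G)₂ = ∂G₁/∂z − ∂G₃/∂x = 0
(∇×G)₃ = ∂G₂/∂x − ∂G₁/∂y = -6*x
∇×G = (-2*y - 2*z, 0, -6*x)
At (1, 2, -3): (2, 0, -6).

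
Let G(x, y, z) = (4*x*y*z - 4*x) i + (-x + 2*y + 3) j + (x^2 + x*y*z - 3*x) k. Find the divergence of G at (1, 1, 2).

∂G₁/∂x = 4*y*z - 4
∂G₂/∂y = 2
∂G₃/∂z = x*y
∇·G = x*y + 4*y*z - 2
At (1, 1, 2): 7.

7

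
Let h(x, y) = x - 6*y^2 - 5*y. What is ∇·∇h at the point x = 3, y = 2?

∂²h/∂x² = 0
∂²h/∂y² = -12
∇²h = -12
At (3, 2): -12.

-12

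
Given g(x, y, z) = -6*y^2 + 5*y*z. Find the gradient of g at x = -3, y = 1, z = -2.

∂g/∂x = 0
∂g/∂y = -12*y + 5*z
∂g/∂z = 5*y
∇g = (0, -12*y + 5*z, 5*y)
At (-3, 1, -2): (0, -22, 5).

(0, -22, 5)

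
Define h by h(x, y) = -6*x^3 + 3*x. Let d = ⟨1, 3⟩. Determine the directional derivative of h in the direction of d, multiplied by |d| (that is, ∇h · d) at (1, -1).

∂h/∂x = -18*x^2 + 3
∂h/∂y = 0
∇h at (1, -1) = (-15, 0)
∇h · d = (-15)(1) + (0)(3) = -15

-15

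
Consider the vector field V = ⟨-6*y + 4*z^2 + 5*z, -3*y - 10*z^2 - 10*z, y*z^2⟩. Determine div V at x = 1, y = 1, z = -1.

∂V₁/∂x = 0
∂V₂/∂y = -3
∂V₃/∂z = 2*y*z
∇·V = 2*y*z - 3
At (1, 1, -1): -5.

-5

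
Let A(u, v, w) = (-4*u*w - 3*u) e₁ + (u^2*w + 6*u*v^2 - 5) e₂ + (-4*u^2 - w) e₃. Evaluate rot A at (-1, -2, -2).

(-1, -4, 28)

(∇×A)₁ = ∂A₃/∂v − ∂A₂/∂w = -u^2
(∇×A)₂ = ∂A₁/∂w − ∂A₃/∂u = 4*u
(∇×A)₃ = ∂A₂/∂u − ∂A₁/∂v = 2*u*w + 6*v^2
∇×A = (-u^2, 4*u, 2*u*w + 6*v^2)
At (-1, -2, -2): (-1, -4, 28).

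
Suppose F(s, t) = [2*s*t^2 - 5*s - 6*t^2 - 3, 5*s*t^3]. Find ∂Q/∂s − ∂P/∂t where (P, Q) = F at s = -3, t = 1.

29

∂F₂/∂s = 5*t^3
∂F₁/∂t = 4*s*t - 12*t
Scalar curl = -4*s*t + 5*t^3 + 12*t
At (-3, 1): 29.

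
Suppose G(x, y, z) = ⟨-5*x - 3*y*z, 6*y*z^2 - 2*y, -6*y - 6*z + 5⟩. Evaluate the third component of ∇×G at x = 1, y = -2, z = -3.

-9

(∇×G)_3 = ∂G₂/∂x − ∂G₁/∂y
= 0 − (-3*z)
= 3*z
At (1, -2, -3): -9.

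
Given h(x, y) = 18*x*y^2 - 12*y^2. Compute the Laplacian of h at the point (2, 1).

∂²h/∂x² = 0
∂²h/∂y² = 12*(3*x - 2)
∇²h = 36*x - 24
At (2, 1): 48.

48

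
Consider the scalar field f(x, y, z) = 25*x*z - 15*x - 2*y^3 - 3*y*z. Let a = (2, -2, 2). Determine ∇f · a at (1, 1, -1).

∂f/∂x = 25*z - 15
∂f/∂y = -6*y^2 - 3*z
∂f/∂z = 25*x - 3*y
∇f at (1, 1, -1) = (-40, -3, 22)
∇f · a = (-40)(2) + (-3)(-2) + (22)(2) = -30

-30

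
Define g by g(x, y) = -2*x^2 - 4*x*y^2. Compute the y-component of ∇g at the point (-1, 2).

(∇g)_2 = ∂g/∂y = -8*x*y
At (-1, 2): 16.

16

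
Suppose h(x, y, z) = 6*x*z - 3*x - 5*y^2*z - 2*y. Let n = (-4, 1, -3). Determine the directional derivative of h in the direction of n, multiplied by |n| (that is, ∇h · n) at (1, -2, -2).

60

∂h/∂x = 6*z - 3
∂h/∂y = -10*y*z - 2
∂h/∂z = 6*x - 5*y^2
∇h at (1, -2, -2) = (-15, -42, -14)
∇h · n = (-15)(-4) + (-42)(1) + (-14)(-3) = 60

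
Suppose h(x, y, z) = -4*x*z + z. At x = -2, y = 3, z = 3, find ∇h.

∂h/∂x = -4*z
∂h/∂y = 0
∂h/∂z = -4*x + 1
∇h = (-4*z, 0, -4*x + 1)
At (-2, 3, 3): (-12, 0, 9).

(-12, 0, 9)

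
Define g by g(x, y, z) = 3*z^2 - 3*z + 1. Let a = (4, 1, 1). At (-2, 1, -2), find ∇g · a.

-15

∂g/∂x = 0
∂g/∂y = 0
∂g/∂z = 6*z - 3
∇g at (-2, 1, -2) = (0, 0, -15)
∇g · a = (0)(4) + (0)(1) + (-15)(1) = -15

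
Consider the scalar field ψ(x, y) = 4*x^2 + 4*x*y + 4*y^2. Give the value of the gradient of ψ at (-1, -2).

(-16, -20)

∂ψ/∂x = 8*x + 4*y
∂ψ/∂y = 4*x + 8*y
∇ψ = (8*x + 4*y, 4*x + 8*y)
At (-1, -2): (-16, -20).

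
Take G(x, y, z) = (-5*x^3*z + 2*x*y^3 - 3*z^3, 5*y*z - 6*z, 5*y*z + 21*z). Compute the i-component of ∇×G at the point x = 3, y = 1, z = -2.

-9

(∇×G)_1 = ∂G₃/∂y − ∂G₂/∂z
= 5*z − (5*y - 6)
= -5*y + 5*z + 6
At (3, 1, -2): -9.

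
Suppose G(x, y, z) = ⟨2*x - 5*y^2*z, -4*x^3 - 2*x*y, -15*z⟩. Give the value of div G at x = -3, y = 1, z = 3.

∂G₁/∂x = 2
∂G₂/∂y = -2*x
∂G₃/∂z = -15
∇·G = -2*x - 13
At (-3, 1, 3): -7.

-7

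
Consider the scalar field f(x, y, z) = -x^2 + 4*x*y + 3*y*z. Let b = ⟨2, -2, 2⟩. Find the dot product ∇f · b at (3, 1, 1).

∂f/∂x = -2*x + 4*y
∂f/∂y = 4*x + 3*z
∂f/∂z = 3*y
∇f at (3, 1, 1) = (-2, 15, 3)
∇f · b = (-2)(2) + (15)(-2) + (3)(2) = -28

-28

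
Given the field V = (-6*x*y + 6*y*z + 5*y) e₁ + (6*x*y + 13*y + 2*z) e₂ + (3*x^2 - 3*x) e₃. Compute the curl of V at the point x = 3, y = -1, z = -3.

(∇×V)₁ = ∂V₃/∂y − ∂V₂/∂z = -2
(∇×V)₂ = ∂V₁/∂z − ∂V₃/∂x = -6*x + 6*y + 3
(∇×V)₃ = ∂V₂/∂x − ∂V₁/∂y = 6*x + 6*y - 6*z - 5
∇×V = (-2, -6*x + 6*y + 3, 6*x + 6*y - 6*z - 5)
At (3, -1, -3): (-2, -21, 25).

(-2, -21, 25)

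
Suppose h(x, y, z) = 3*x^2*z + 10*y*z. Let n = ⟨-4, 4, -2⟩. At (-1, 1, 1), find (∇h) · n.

∂h/∂x = 6*x*z
∂h/∂y = 10*z
∂h/∂z = 3*x^2 + 10*y
∇h at (-1, 1, 1) = (-6, 10, 13)
∇h · n = (-6)(-4) + (10)(4) + (13)(-2) = 38

38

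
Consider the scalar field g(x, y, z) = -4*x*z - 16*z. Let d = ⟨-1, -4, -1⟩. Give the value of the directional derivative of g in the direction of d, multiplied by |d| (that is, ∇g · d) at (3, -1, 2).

36

∂g/∂x = -4*z
∂g/∂y = 0
∂g/∂z = -4*x - 16
∇g at (3, -1, 2) = (-8, 0, -28)
∇g · d = (-8)(-1) + (0)(-4) + (-28)(-1) = 36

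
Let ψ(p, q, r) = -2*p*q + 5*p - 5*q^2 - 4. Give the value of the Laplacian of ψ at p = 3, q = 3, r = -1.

∂²ψ/∂p² = 0
∂²ψ/∂q² = -10
∂²ψ/∂r² = 0
∇²ψ = -10
At (3, 3, -1): -10.

-10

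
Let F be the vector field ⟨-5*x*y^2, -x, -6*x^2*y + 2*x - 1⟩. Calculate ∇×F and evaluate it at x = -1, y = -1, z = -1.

(-6, 10, 9)

(∇×F)₁ = ∂F₃/∂y − ∂F₂/∂z = -6*x^2
(∇×F)₂ = ∂F₁/∂z − ∂F₃/∂x = 12*x*y - 2
(∇×F)₃ = ∂F₂/∂x − ∂F₁/∂y = 10*x*y - 1
∇×F = (-6*x^2, 12*x*y - 2, 10*x*y - 1)
At (-1, -1, -1): (-6, 10, 9).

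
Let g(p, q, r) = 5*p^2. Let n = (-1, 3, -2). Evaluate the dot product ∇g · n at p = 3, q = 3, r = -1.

-30

∂g/∂p = 10*p
∂g/∂q = 0
∂g/∂r = 0
∇g at (3, 3, -1) = (30, 0, 0)
∇g · n = (30)(-1) + (0)(3) + (0)(-2) = -30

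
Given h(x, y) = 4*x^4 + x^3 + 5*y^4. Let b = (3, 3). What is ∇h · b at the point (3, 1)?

∂h/∂x = 16*x^3 + 3*x^2
∂h/∂y = 20*y^3
∇h at (3, 1) = (459, 20)
∇h · b = (459)(3) + (20)(3) = 1437

1437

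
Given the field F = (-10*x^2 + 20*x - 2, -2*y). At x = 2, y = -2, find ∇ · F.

∂F₁/∂x = -20*x + 20
∂F₂/∂y = -2
∇·F = -20*x + 18
At (2, -2): -22.

-22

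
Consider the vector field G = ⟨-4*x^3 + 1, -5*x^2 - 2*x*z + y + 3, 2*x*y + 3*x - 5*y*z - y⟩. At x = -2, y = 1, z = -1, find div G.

-52

∂G₁/∂x = -12*x^2
∂G₂/∂y = 1
∂G₃/∂z = -5*y
∇·G = -12*x^2 - 5*y + 1
At (-2, 1, -1): -52.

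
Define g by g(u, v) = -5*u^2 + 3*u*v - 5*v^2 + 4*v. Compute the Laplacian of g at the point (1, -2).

∂²g/∂u² = -10
∂²g/∂v² = -10
∇²g = -20
At (1, -2): -20.

-20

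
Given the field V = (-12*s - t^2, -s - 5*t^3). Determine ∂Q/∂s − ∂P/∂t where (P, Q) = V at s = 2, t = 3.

5

∂V₂/∂s = -1
∂V₁/∂t = -2*t
Scalar curl = 2*t - 1
At (2, 3): 5.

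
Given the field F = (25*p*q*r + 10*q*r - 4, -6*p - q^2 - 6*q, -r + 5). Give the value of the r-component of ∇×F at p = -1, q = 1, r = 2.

(∇×F)_3 = ∂F₂/∂p − ∂F₁/∂q
= -6 − (25*p*r + 10*r)
= -25*p*r - 10*r - 6
At (-1, 1, 2): 24.

24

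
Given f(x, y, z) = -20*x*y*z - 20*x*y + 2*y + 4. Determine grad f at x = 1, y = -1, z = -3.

(-40, 42, 20)

∂f/∂x = -20*y*z - 20*y
∂f/∂y = -20*x*z - 20*x + 2
∂f/∂z = -20*x*y
∇f = (-20*y*z - 20*y, -20*x*z - 20*x + 2, -20*x*y)
At (1, -1, -3): (-40, 42, 20).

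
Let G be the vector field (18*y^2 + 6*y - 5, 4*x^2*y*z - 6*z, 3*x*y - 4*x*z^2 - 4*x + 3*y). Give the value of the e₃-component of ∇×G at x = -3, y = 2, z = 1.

(∇×G)_3 = ∂G₂/∂x − ∂G₁/∂y
= 8*x*y*z − (36*y + 6)
= 8*x*y*z - 36*y - 6
At (-3, 2, 1): -126.

-126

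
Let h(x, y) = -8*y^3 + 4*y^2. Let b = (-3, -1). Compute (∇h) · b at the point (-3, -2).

112

∂h/∂x = 0
∂h/∂y = -24*y^2 + 8*y
∇h at (-3, -2) = (0, -112)
∇h · b = (0)(-3) + (-112)(-1) = 112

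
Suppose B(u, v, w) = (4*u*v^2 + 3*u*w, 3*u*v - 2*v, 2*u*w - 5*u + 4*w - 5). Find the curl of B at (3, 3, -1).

(∇×B)₁ = ∂B₃/∂v − ∂B₂/∂w = 0
(∇×B)₂ = ∂B₁/∂w − ∂B₃/∂u = 3*u - 2*w + 5
(∇×B)₃ = ∂B₂/∂u − ∂B₁/∂v = -8*u*v + 3*v
∇×B = (0, 3*u - 2*w + 5, -8*u*v + 3*v)
At (3, 3, -1): (0, 16, -63).

(0, 16, -63)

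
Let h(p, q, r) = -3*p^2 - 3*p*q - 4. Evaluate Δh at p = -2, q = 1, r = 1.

∂²h/∂p² = -6
∂²h/∂q² = 0
∂²h/∂r² = 0
∇²h = -6
At (-2, 1, 1): -6.

-6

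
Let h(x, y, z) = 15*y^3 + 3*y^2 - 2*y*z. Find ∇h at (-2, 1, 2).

∂h/∂x = 0
∂h/∂y = 45*y^2 + 6*y - 2*z
∂h/∂z = -2*y
∇h = (0, 45*y^2 + 6*y - 2*z, -2*y)
At (-2, 1, 2): (0, 47, -2).

(0, 47, -2)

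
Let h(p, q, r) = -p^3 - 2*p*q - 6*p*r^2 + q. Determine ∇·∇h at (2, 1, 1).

-36

∂²h/∂p² = -6*p
∂²h/∂q² = 0
∂²h/∂r² = -12*p
∇²h = -18*p
At (2, 1, 1): -36.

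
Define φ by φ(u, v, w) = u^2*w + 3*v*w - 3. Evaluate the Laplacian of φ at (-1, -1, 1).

∂²φ/∂u² = 2*w
∂²φ/∂v² = 0
∂²φ/∂w² = 0
∇²φ = 2*w
At (-1, -1, 1): 2.

2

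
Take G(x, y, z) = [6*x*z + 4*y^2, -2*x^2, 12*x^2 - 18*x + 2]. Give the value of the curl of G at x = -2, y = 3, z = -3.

(0, 54, -16)

(∇×G)₁ = ∂G₃/∂y − ∂G₂/∂z = 0
(∇×G)₂ = ∂G₁/∂z − ∂G₃/∂x = -18*x + 18
(∇×G)₃ = ∂G₂/∂x − ∂G₁/∂y = -4*x - 8*y
∇×G = (0, -18*x + 18, -4*x - 8*y)
At (-2, 3, -3): (0, 54, -16).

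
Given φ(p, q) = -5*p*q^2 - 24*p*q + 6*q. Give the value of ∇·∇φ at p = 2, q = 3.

∂²φ/∂p² = 0
∂²φ/∂q² = -10*p
∇²φ = -10*p
At (2, 3): -20.

-20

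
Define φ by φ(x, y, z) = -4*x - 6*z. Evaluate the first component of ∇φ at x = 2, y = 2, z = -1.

(∇φ)_1 = ∂φ/∂x = -4
At (2, 2, -1): -4.

-4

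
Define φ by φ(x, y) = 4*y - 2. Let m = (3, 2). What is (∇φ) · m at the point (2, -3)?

∂φ/∂x = 0
∂φ/∂y = 4
∇φ at (2, -3) = (0, 4)
∇φ · m = (0)(3) + (4)(2) = 8

8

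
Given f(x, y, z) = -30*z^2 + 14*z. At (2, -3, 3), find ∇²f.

-60

∂²f/∂x² = 0
∂²f/∂y² = 0
∂²f/∂z² = -60
∇²f = -60
At (2, -3, 3): -60.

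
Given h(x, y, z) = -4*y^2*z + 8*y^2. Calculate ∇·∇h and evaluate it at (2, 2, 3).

-8

∂²h/∂x² = 0
∂²h/∂y² = 8*(-z + 2)
∂²h/∂z² = 0
∇²h = -8*z + 16
At (2, 2, 3): -8.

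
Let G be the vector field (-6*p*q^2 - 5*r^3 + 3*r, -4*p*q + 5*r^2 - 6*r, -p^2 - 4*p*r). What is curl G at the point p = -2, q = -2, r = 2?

(-14, -53, 56)

(∇×G)₁ = ∂G₃/∂q − ∂G₂/∂r = -10*r + 6
(∇×G)₂ = ∂G₁/∂r − ∂G₃/∂p = 2*p - 15*r^2 + 4*r + 3
(∇×G)₃ = ∂G₂/∂p − ∂G₁/∂q = 12*p*q - 4*q
∇×G = (-10*r + 6, 2*p - 15*r^2 + 4*r + 3, 12*p*q - 4*q)
At (-2, -2, 2): (-14, -53, 56).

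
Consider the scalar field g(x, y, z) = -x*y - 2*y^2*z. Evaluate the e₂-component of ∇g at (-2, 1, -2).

10

(∇g)_2 = ∂g/∂y = -x - 4*y*z
At (-2, 1, -2): 10.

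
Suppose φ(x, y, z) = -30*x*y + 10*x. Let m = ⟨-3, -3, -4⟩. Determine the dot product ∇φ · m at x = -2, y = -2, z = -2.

-390

∂φ/∂x = -30*y + 10
∂φ/∂y = -30*x
∂φ/∂z = 0
∇φ at (-2, -2, -2) = (70, 60, 0)
∇φ · m = (70)(-3) + (60)(-3) + (0)(-4) = -390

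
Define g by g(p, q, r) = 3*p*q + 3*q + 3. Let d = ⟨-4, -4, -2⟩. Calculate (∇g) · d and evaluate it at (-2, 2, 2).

-12

∂g/∂p = 3*q
∂g/∂q = 3*p + 3
∂g/∂r = 0
∇g at (-2, 2, 2) = (6, -3, 0)
∇g · d = (6)(-4) + (-3)(-4) + (0)(-2) = -12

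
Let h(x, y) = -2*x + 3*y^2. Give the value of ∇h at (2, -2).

(-2, -12)

∂h/∂x = -2
∂h/∂y = 6*y
∇h = (-2, 6*y)
At (2, -2): (-2, -12).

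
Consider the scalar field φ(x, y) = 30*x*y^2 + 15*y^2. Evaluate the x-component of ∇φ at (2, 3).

(∇φ)_1 = ∂φ/∂x = 30*y^2
At (2, 3): 270.

270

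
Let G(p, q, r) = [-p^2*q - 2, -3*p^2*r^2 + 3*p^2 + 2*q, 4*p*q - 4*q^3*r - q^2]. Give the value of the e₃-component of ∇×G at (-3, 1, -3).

153

(∇×G)_3 = ∂G₂/∂p − ∂G₁/∂q
= -6*p*r^2 + 6*p − (-p^2)
= p^2 - 6*p*r^2 + 6*p
At (-3, 1, -3): 153.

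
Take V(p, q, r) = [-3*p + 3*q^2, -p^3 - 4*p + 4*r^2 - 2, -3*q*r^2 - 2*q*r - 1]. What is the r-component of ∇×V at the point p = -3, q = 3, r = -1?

(∇×V)_3 = ∂V₂/∂p − ∂V₁/∂q
= -3*p^2 - 4 − (6*q)
= -3*p^2 - 6*q - 4
At (-3, 3, -1): -49.

-49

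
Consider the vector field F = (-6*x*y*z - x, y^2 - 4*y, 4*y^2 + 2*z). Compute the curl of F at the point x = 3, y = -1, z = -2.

(-8, 18, -36)

(∇×F)₁ = ∂F₃/∂y − ∂F₂/∂z = 8*y
(∇×F)₂ = ∂F₁/∂z − ∂F₃/∂x = -6*x*y
(∇×F)₃ = ∂F₂/∂x − ∂F₁/∂y = 6*x*z
∇×F = (8*y, -6*x*y, 6*x*z)
At (3, -1, -2): (-8, 18, -36).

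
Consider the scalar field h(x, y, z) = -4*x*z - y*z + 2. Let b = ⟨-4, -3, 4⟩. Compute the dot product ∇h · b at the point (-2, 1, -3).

∂h/∂x = -4*z
∂h/∂y = -z
∂h/∂z = -4*x - y
∇h at (-2, 1, -3) = (12, 3, 7)
∇h · b = (12)(-4) + (3)(-3) + (7)(4) = -29

-29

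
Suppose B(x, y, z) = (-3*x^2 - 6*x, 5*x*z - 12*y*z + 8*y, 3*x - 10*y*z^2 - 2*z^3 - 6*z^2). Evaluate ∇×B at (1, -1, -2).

(-57, -3, -10)

(∇×B)₁ = ∂B₃/∂y − ∂B₂/∂z = -5*x + 12*y - 10*z^2
(∇×B)₂ = ∂B₁/∂z − ∂B₃/∂x = -3
(∇×B)₃ = ∂B₂/∂x − ∂B₁/∂y = 5*z
∇×B = (-5*x + 12*y - 10*z^2, -3, 5*z)
At (1, -1, -2): (-57, -3, -10).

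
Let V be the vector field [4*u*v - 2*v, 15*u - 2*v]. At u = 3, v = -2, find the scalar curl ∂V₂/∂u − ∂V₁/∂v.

5

∂V₂/∂u = 15
∂V₁/∂v = 4*u - 2
Scalar curl = -4*u + 17
At (3, -2): 5.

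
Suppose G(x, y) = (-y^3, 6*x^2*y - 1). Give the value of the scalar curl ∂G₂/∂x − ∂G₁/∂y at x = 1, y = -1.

∂G₂/∂x = 12*x*y
∂G₁/∂y = -3*y^2
Scalar curl = 12*x*y + 3*y^2
At (1, -1): -9.

-9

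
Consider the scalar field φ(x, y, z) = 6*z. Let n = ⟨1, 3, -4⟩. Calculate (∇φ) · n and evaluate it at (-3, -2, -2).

-24

∂φ/∂x = 0
∂φ/∂y = 0
∂φ/∂z = 6
∇φ at (-3, -2, -2) = (0, 0, 6)
∇φ · n = (0)(1) + (0)(3) + (6)(-4) = -24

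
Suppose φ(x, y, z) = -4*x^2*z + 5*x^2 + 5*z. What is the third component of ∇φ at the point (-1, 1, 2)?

1

(∇φ)_3 = ∂φ/∂z = -4*x^2 + 5
At (-1, 1, 2): 1.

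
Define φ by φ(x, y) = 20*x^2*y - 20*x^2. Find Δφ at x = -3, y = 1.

0

∂²φ/∂x² = 40*(y - 1)
∂²φ/∂y² = 0
∇²φ = 40*y - 40
At (-3, 1): 0.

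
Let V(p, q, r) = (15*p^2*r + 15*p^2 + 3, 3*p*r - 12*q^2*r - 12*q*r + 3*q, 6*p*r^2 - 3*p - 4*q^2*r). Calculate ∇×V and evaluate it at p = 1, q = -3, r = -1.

(∇×V)₁ = ∂V₃/∂q − ∂V₂/∂r = -3*p + 12*q^2 - 8*q*r + 12*q
(∇×V)₂ = ∂V₁/∂r − ∂V₃/∂p = 15*p^2 - 6*r^2 + 3
(∇×V)₃ = ∂V₂/∂p − ∂V₁/∂q = 3*r
∇×V = (-3*p + 12*q^2 - 8*q*r + 12*q, 15*p^2 - 6*r^2 + 3, 3*r)
At (1, -3, -1): (45, 12, -3).

(45, 12, -3)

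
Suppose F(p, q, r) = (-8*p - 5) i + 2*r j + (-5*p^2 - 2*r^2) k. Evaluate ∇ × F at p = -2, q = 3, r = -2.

(-2, -20, 0)

(∇×F)₁ = ∂F₃/∂q − ∂F₂/∂r = -2
(∇×F)₂ = ∂F₁/∂r − ∂F₃/∂p = 10*p
(∇×F)₃ = ∂F₂/∂p − ∂F₁/∂q = 0
∇×F = (-2, 10*p, 0)
At (-2, 3, -2): (-2, -20, 0).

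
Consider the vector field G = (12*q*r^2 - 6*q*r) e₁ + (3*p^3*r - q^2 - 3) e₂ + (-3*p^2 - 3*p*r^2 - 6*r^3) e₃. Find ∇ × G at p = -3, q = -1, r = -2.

(81, 48, -222)

(∇×G)₁ = ∂G₃/∂q − ∂G₂/∂r = -3*p^3
(∇×G)₂ = ∂G₁/∂r − ∂G₃/∂p = 6*p + 24*q*r - 6*q + 3*r^2
(∇×G)₃ = ∂G₂/∂p − ∂G₁/∂q = 9*p^2*r - 12*r^2 + 6*r
∇×G = (-3*p^3, 6*p + 24*q*r - 6*q + 3*r^2, 9*p^2*r - 12*r^2 + 6*r)
At (-3, -1, -2): (81, 48, -222).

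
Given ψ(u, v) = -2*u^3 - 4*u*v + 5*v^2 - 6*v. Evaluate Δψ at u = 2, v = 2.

∂²ψ/∂u² = -12*u
∂²ψ/∂v² = 10
∇²ψ = -12*u + 10
At (2, 2): -14.

-14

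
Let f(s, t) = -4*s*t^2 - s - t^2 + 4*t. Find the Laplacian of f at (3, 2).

∂²f/∂s² = 0
∂²f/∂t² = -2*(4*s + 1)
∇²f = -8*s - 2
At (3, 2): -26.

-26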